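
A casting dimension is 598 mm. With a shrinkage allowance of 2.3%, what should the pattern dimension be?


Formula: L_pattern = L_casting * (1 + shrinkage_rate/100)
Shrinkage factor = 1 + 2.3/100 = 1.023
L_pattern = 598 mm * 1.023 = 611.7540 mm

611.7540 mm


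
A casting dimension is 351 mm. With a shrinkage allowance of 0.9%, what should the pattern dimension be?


Formula: L_pattern = L_casting * (1 + shrinkage_rate/100)
Shrinkage factor = 1 + 0.9/100 = 1.009
L_pattern = 351 mm * 1.009 = 354.1590 mm

Answer: 354.1590 mm


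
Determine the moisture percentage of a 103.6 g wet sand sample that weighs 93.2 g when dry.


Formula: MC = (W_wet - W_dry) / W_wet * 100
Water mass = 103.6 - 93.2 = 10.4 g
MC = 10.4 / 103.6 * 100 = 10.0386%

Answer: 10.0386%


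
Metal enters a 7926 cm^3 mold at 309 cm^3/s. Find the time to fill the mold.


Formula: t_fill = V_mold / Q_flow
t = 7926 cm^3 / 309 cm^3/s = 25.6505 s


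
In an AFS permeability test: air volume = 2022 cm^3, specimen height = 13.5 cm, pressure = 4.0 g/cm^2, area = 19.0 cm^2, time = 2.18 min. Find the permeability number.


Formula: Permeability Number P = (V * H) / (p * A * t)
Numerator: V * H = 2022 * 13.5 = 27297.0
Denominator: p * A * t = 4.0 * 19.0 * 2.18 = 165.68
P = 27297.0 / 165.68 = 164.7574


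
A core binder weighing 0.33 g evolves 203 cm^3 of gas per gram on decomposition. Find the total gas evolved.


Formula: V_gas = W_binder * gas_evolution_rate
V = 0.33 g * 203 cm^3/g = 66.9900 cm^3


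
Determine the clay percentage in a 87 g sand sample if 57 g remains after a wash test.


Formula: Clay% = (W_total - W_washed) / W_total * 100
Clay mass = 87 - 57 = 30 g
Clay% = 30 / 87 * 100 = 34.4828%


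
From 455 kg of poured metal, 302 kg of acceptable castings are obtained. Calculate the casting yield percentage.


Formula: Casting Yield = (W_good / W_total) * 100
Yield = (302 kg / 455 kg) * 100 = 66.3736%

Final answer: 66.3736%


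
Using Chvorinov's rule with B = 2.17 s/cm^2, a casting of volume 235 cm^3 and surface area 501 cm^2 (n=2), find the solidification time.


Formula: t_s = B * (V/A)^n  (Chvorinov's rule, n=2)
Modulus M = V/A = 235/501 = 0.469062 cm
M^2 = 0.469062^2 = 0.220019 cm^2
t_s = 2.17 * 0.220019 = 0.4774 s

Answer: 0.4774 s


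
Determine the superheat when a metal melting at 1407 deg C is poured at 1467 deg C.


Formula: Superheat = T_pour - T_melt
Superheat = 1467 - 1407 = 60 deg C


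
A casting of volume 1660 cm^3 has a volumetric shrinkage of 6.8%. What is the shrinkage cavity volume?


Formula: V_shrink = V_casting * shrinkage_pct / 100
V_shrink = 1660 cm^3 * 6.8 / 100 = 112.8800 cm^3

Final answer: 112.8800 cm^3


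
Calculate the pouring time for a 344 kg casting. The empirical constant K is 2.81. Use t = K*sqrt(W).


Formula: t = K * sqrt(W)
sqrt(W) = sqrt(344) = 18.54724
t = 2.81 * 18.54724 = 52.1177 s

Answer: 52.1177 s


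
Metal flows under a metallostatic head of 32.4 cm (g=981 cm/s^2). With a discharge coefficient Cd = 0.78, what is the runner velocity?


Formula: v = Cd * sqrt(2 * g * h)  (Torricelli with discharge coefficient)
2*g*h = 2 * 981 * 32.4 = 63568.8 cm^2/s^2
sqrt(63568.8) = 252.12854 cm/s
v = 0.78 * 252.12854 = 196.6603 cm/s

Answer: 196.6603 cm/s


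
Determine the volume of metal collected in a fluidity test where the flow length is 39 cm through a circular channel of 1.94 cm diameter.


Formula: V = pi * (d/2)^2 * L  (cylinder volume)
Radius = 1.94/2 = 0.97 cm
V = pi * 0.97^2 * 39 = 115.2811 cm^3

115.2811 cm^3


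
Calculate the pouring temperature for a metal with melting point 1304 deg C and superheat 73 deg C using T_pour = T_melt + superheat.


Formula: T_pour = T_melt + Superheat
T_pour = 1304 + 73 = 1377 deg C

Final answer: 1377 deg C


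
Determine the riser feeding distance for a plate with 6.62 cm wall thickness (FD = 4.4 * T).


Formula: FD = 4.4 * T  (riser feeding-distance rule)
FD = 4.4 * 6.62 cm = 29.1280 cm

29.1280 cm


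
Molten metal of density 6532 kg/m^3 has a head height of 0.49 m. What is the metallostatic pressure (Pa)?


Formula: P = rho * g * h
rho * g = 6532 * 9.81 = 64078.92 N/m^3
P = 64078.92 * 0.49 = 31398.6708 Pa


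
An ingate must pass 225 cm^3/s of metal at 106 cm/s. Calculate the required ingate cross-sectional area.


Formula: A_ingate = Q / v  (continuity equation)
A = 225 cm^3/s / 106 cm/s = 2.1226 cm^2

Answer: 2.1226 cm^2


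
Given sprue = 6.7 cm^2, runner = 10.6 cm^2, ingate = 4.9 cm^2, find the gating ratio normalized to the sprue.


Sprue:Runner:Ingate = 1 : 10.6/6.7 : 4.9/6.7 = 1:1.58:0.73

1:1.58:0.73


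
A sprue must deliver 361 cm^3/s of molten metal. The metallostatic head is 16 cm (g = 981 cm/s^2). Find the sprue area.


Formula: v = sqrt(2*g*h), A = Q/v
Velocity: v = sqrt(2 * 981 * 16) = sqrt(31392) = 177.1779 cm/s
Sprue area: A = Q / v = 361 / 177.1779 = 2.0375 cm^2


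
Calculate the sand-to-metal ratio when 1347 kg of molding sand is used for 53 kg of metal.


Formula: Sand-to-Metal Ratio = W_sand / W_metal
Ratio = 1347 kg / 53 kg = 25.4151


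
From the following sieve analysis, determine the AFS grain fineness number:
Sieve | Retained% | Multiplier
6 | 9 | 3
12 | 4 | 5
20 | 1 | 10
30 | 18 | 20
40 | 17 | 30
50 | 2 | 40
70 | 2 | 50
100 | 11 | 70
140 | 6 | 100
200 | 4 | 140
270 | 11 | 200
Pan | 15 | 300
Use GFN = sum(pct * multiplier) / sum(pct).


Formula: GFN = sum(pct * multiplier) / sum(pct)
sum(pct * multiplier) = 9737
sum(pct) = 100
GFN = 9737 / 100 = 97.37


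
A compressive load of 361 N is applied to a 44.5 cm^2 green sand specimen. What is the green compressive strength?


Formula: Compressive Strength = Force / Area
Strength = 361 N / 44.5 cm^2 = 8.1124 N/cm^2


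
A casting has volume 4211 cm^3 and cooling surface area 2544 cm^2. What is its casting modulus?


Formula: Casting Modulus M = V / A
M = 4211 cm^3 / 2544 cm^2 = 1.6553 cm

Final answer: 1.6553 cm


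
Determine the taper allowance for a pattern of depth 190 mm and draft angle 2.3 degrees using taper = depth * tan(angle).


Formula: taper = depth * tan(draft_angle)
tan(2.3 deg) = 0.0401641
taper = 190 mm * 0.0401641 = 7.6312 mm


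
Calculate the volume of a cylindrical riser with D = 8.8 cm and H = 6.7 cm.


Formula: V = pi * (D/2)^2 * H  (cylinder volume)
Radius = D/2 = 8.8/2 = 4.4 cm
V = pi * 4.4^2 * 6.7 = 407.5023 cm^3

Final answer: 407.5023 cm^3


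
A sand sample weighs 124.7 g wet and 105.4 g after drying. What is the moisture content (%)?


Formula: MC = (W_wet - W_dry) / W_wet * 100
Water mass = 124.7 - 105.4 = 19.3 g
MC = 19.3 / 124.7 * 100 = 15.4771%


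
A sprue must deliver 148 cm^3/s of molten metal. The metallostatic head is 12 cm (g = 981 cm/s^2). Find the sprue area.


Formula: v = sqrt(2*g*h), A = Q/v
Velocity: v = sqrt(2 * 981 * 12) = sqrt(23544) = 153.4405 cm/s
Sprue area: A = Q / v = 148 / 153.4405 = 0.9645 cm^2


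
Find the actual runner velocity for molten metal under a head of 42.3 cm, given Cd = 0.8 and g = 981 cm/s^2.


Formula: v = Cd * sqrt(2 * g * h)  (Torricelli with discharge coefficient)
2*g*h = 2 * 981 * 42.3 = 82992.6 cm^2/s^2
sqrt(82992.6) = 288.08436 cm/s
v = 0.8 * 288.08436 = 230.4675 cm/s


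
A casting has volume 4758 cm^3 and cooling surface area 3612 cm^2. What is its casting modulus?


Formula: Casting Modulus M = V / A
M = 4758 cm^3 / 3612 cm^2 = 1.3173 cm


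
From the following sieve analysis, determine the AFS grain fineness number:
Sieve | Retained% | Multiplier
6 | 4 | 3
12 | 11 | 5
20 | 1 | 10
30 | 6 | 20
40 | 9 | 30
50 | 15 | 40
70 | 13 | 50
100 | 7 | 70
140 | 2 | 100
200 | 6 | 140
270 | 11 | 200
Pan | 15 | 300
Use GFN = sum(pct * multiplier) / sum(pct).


Formula: GFN = sum(pct * multiplier) / sum(pct)
sum(pct * multiplier) = 9947
sum(pct) = 100
GFN = 9947 / 100 = 99.47

Answer: 99.47


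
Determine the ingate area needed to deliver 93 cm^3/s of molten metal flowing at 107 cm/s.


Formula: A_ingate = Q / v  (continuity equation)
A = 93 cm^3/s / 107 cm/s = 0.8692 cm^2


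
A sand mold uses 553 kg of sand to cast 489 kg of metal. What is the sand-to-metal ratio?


Formula: Sand-to-Metal Ratio = W_sand / W_metal
Ratio = 553 kg / 489 kg = 1.1309

Final answer: 1.1309


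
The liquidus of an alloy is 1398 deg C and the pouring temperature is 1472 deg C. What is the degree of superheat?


Formula: Superheat = T_pour - T_melt
Superheat = 1472 - 1398 = 74 deg C


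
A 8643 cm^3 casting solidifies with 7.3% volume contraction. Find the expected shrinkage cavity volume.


Formula: V_shrink = V_casting * shrinkage_pct / 100
V_shrink = 8643 cm^3 * 7.3 / 100 = 630.9390 cm^3


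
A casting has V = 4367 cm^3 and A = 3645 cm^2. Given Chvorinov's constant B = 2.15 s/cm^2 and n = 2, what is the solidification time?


Formula: t_s = B * (V/A)^n  (Chvorinov's rule, n=2)
Modulus M = V/A = 4367/3645 = 1.198080 cm
M^2 = 1.198080^2 = 1.435396 cm^2
t_s = 2.15 * 1.435396 = 3.0861 s


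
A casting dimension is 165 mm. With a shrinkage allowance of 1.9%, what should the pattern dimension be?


Formula: L_pattern = L_casting * (1 + shrinkage_rate/100)
Shrinkage factor = 1 + 1.9/100 = 1.019
L_pattern = 165 mm * 1.019 = 168.1350 mm


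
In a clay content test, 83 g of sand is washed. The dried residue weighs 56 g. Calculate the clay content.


Formula: Clay% = (W_total - W_washed) / W_total * 100
Clay mass = 83 - 56 = 27 g
Clay% = 27 / 83 * 100 = 32.5301%

32.5301%


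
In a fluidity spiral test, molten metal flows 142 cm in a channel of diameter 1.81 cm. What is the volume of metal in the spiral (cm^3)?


Formula: V = pi * (d/2)^2 * L  (cylinder volume)
Radius = 1.81/2 = 0.905 cm
V = pi * 0.905^2 * 142 = 365.3721 cm^3

Answer: 365.3721 cm^3


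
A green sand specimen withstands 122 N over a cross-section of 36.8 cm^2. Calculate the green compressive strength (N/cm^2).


Formula: Compressive Strength = Force / Area
Strength = 122 N / 36.8 cm^2 = 3.3152 N/cm^2

Final answer: 3.3152 N/cm^2


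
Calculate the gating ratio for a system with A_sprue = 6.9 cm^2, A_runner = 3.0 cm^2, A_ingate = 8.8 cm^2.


Sprue:Runner:Ingate = 1 : 3.0/6.9 : 8.8/6.9 = 1:0.43:1.28


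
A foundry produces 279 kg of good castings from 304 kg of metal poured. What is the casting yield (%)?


Formula: Casting Yield = (W_good / W_total) * 100
Yield = (279 kg / 304 kg) * 100 = 91.7763%


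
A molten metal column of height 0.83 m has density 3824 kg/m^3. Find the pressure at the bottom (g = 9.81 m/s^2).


Formula: P = rho * g * h
rho * g = 3824 * 9.81 = 37513.44 N/m^3
P = 37513.44 * 0.83 = 31136.1552 Pa

31136.1552 Pa


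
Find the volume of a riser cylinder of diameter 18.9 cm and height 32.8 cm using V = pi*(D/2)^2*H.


Formula: V = pi * (D/2)^2 * H  (cylinder volume)
Radius = D/2 = 18.9/2 = 9.45 cm
V = pi * 9.45^2 * 32.8 = 9202.1082 cm^3

Final answer: 9202.1082 cm^3


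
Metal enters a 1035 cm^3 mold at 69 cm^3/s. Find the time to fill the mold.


Formula: t_fill = V_mold / Q_flow
t = 1035 cm^3 / 69 cm^3/s = 15.0000 s

15.0000 s


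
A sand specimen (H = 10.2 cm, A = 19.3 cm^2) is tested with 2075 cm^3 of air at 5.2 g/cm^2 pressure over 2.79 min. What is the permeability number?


Formula: Permeability Number P = (V * H) / (p * A * t)
Numerator: V * H = 2075 * 10.2 = 21165.0
Denominator: p * A * t = 5.2 * 19.3 * 2.79 = 280.0044
P = 21165.0 / 280.0044 = 75.5881

Answer: 75.5881


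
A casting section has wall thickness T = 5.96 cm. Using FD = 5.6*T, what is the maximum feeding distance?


Formula: FD = 5.6 * T  (riser feeding-distance rule)
FD = 5.6 * 5.96 cm = 33.3760 cm


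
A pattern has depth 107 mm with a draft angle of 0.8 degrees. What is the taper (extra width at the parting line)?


Formula: taper = depth * tan(draft_angle)
tan(0.8 deg) = 0.0139635
taper = 107 mm * 0.0139635 = 1.4941 mm

Answer: 1.4941 mm


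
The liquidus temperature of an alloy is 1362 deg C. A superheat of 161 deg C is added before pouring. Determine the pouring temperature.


Formula: T_pour = T_melt + Superheat
T_pour = 1362 + 161 = 1523 deg C


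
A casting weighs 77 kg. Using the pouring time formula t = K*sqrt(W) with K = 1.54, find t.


Formula: t = K * sqrt(W)
sqrt(W) = sqrt(77) = 8.77496
t = 1.54 * 8.77496 = 13.5134 s

Final answer: 13.5134 s


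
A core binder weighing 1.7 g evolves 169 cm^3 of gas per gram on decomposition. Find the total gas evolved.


Formula: V_gas = W_binder * gas_evolution_rate
V = 1.7 g * 169 cm^3/g = 287.3000 cm^3


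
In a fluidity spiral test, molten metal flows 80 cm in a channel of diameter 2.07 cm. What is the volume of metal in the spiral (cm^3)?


Formula: V = pi * (d/2)^2 * L  (cylinder volume)
Radius = 2.07/2 = 1.035 cm
V = pi * 1.035^2 * 80 = 269.2282 cm^3

269.2282 cm^3


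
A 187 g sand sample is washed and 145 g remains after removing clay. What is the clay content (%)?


Formula: Clay% = (W_total - W_washed) / W_total * 100
Clay mass = 187 - 145 = 42 g
Clay% = 42 / 187 * 100 = 22.4599%


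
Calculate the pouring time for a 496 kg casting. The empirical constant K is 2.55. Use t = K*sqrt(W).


Formula: t = K * sqrt(W)
sqrt(W) = sqrt(496) = 22.27106
t = 2.55 * 22.27106 = 56.7912 s

Answer: 56.7912 s


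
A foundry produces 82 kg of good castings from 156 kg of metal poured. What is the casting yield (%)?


Formula: Casting Yield = (W_good / W_total) * 100
Yield = (82 kg / 156 kg) * 100 = 52.5641%


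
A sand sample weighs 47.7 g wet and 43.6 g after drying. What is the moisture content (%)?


Formula: MC = (W_wet - W_dry) / W_wet * 100
Water mass = 47.7 - 43.6 = 4.1 g
MC = 4.1 / 47.7 * 100 = 8.5954%

8.5954%


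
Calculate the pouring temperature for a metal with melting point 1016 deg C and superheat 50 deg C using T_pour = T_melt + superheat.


Formula: T_pour = T_melt + Superheat
T_pour = 1016 + 50 = 1066 deg C

Answer: 1066 deg C


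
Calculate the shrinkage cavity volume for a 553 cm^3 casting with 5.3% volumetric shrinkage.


Formula: V_shrink = V_casting * shrinkage_pct / 100
V_shrink = 553 cm^3 * 5.3 / 100 = 29.3090 cm^3

Answer: 29.3090 cm^3


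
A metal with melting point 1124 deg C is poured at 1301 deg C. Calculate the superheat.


Formula: Superheat = T_pour - T_melt
Superheat = 1301 - 1124 = 177 deg C


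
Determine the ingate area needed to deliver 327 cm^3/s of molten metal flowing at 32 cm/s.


Formula: A_ingate = Q / v  (continuity equation)
A = 327 cm^3/s / 32 cm/s = 10.2188 cm^2

10.2188 cm^2


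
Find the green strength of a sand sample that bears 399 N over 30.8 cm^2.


Formula: Compressive Strength = Force / Area
Strength = 399 N / 30.8 cm^2 = 12.9545 N/cm^2


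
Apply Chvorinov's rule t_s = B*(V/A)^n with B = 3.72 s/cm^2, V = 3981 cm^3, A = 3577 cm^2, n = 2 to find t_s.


Formula: t_s = B * (V/A)^n  (Chvorinov's rule, n=2)
Modulus M = V/A = 3981/3577 = 1.112944 cm
M^2 = 1.112944^2 = 1.238644 cm^2
t_s = 3.72 * 1.238644 = 4.6078 s

4.6078 s


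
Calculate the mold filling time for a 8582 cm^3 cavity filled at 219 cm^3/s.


Formula: t_fill = V_mold / Q_flow
t = 8582 cm^3 / 219 cm^3/s = 39.1872 s


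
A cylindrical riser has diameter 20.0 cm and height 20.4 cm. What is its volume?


Formula: V = pi * (D/2)^2 * H  (cylinder volume)
Radius = D/2 = 20.0/2 = 10.0 cm
V = pi * 10.0^2 * 20.4 = 6408.8490 cm^3

Answer: 6408.8490 cm^3


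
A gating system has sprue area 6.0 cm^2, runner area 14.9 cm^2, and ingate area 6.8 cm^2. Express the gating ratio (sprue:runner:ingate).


Sprue:Runner:Ingate = 1 : 14.9/6.0 : 6.8/6.0 = 1:2.48:1.13

Final answer: 1:2.48:1.13


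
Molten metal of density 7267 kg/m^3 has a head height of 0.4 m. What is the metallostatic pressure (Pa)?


Formula: P = rho * g * h
rho * g = 7267 * 9.81 = 71289.27 N/m^3
P = 71289.27 * 0.4 = 28515.7080 Pa


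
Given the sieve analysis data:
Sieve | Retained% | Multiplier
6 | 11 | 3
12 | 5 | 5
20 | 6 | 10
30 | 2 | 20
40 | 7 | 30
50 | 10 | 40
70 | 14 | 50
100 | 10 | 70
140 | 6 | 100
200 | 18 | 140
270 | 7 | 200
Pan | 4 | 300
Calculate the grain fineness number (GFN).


Formula: GFN = sum(pct * multiplier) / sum(pct)
sum(pct * multiplier) = 7888
sum(pct) = 100
GFN = 7888 / 100 = 78.88

Answer: 78.88


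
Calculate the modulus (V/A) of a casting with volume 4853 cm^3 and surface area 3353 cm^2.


Formula: Casting Modulus M = V / A
M = 4853 cm^3 / 3353 cm^2 = 1.4474 cm

1.4474 cm


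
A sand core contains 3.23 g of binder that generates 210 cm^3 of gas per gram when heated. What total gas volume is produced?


Formula: V_gas = W_binder * gas_evolution_rate
V = 3.23 g * 210 cm^3/g = 678.3000 cm^3

Final answer: 678.3000 cm^3


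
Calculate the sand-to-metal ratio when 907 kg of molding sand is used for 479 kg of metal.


Formula: Sand-to-Metal Ratio = W_sand / W_metal
Ratio = 907 kg / 479 kg = 1.8935

Answer: 1.8935


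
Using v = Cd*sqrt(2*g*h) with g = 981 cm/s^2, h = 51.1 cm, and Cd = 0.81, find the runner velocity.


Formula: v = Cd * sqrt(2 * g * h)  (Torricelli with discharge coefficient)
2*g*h = 2 * 981 * 51.1 = 100258.2 cm^2/s^2
sqrt(100258.2) = 316.63575 cm/s
v = 0.81 * 316.63575 = 256.4750 cm/s

Final answer: 256.4750 cm/s


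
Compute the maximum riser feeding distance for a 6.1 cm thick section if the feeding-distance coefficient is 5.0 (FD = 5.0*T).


Formula: FD = 5.0 * T  (riser feeding-distance rule)
FD = 5.0 * 6.1 cm = 30.5000 cm

Final answer: 30.5000 cm


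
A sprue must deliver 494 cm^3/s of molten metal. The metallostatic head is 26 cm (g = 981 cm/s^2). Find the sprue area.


Formula: v = sqrt(2*g*h), A = Q/v
Velocity: v = sqrt(2 * 981 * 26) = sqrt(51012) = 225.8584 cm/s
Sprue area: A = Q / v = 494 / 225.8584 = 2.1872 cm^2

2.1872 cm^2


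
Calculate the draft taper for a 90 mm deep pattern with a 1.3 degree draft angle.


Formula: taper = depth * tan(draft_angle)
tan(1.3 deg) = 0.0226932
taper = 90 mm * 0.0226932 = 2.0424 mm

Final answer: 2.0424 mm


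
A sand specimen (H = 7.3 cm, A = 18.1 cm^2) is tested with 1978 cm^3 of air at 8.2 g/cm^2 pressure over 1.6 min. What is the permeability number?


Formula: Permeability Number P = (V * H) / (p * A * t)
Numerator: V * H = 1978 * 7.3 = 14439.4
Denominator: p * A * t = 8.2 * 18.1 * 1.6 = 237.472
P = 14439.4 / 237.472 = 60.8046

Final answer: 60.8046


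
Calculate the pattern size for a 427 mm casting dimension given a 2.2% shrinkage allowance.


Formula: L_pattern = L_casting * (1 + shrinkage_rate/100)
Shrinkage factor = 1 + 2.2/100 = 1.022
L_pattern = 427 mm * 1.022 = 436.3940 mm

Answer: 436.3940 mm


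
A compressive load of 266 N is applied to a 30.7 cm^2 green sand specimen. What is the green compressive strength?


Formula: Compressive Strength = Force / Area
Strength = 266 N / 30.7 cm^2 = 8.6645 N/cm^2


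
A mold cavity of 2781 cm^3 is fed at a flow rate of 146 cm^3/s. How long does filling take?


Formula: t_fill = V_mold / Q_flow
t = 2781 cm^3 / 146 cm^3/s = 19.0479 s

Answer: 19.0479 s


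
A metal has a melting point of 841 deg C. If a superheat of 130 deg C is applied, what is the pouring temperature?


Formula: T_pour = T_melt + Superheat
T_pour = 841 + 130 = 971 deg C


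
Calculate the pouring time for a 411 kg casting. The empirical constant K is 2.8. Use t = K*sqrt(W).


Formula: t = K * sqrt(W)
sqrt(W) = sqrt(411) = 20.27313
t = 2.8 * 20.27313 = 56.7648 s


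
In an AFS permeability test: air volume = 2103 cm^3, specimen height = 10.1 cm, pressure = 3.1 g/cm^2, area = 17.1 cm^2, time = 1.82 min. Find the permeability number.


Formula: Permeability Number P = (V * H) / (p * A * t)
Numerator: V * H = 2103 * 10.1 = 21240.3
Denominator: p * A * t = 3.1 * 17.1 * 1.82 = 96.4782
P = 21240.3 / 96.4782 = 220.1565

220.1565


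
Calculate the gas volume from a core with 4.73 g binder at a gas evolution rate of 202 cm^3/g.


Formula: V_gas = W_binder * gas_evolution_rate
V = 4.73 g * 202 cm^3/g = 955.4600 cm^3

955.4600 cm^3


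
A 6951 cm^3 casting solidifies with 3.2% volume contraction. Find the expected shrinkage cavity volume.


Formula: V_shrink = V_casting * shrinkage_pct / 100
V_shrink = 6951 cm^3 * 3.2 / 100 = 222.4320 cm^3

Answer: 222.4320 cm^3


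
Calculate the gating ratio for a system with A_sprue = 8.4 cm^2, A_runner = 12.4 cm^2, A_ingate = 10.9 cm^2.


Sprue:Runner:Ingate = 1 : 12.4/8.4 : 10.9/8.4 = 1:1.48:1.30

Final answer: 1:1.48:1.30


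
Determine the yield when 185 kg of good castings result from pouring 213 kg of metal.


Formula: Casting Yield = (W_good / W_total) * 100
Yield = (185 kg / 213 kg) * 100 = 86.8545%


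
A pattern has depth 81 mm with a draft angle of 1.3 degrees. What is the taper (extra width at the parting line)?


Formula: taper = depth * tan(draft_angle)
tan(1.3 deg) = 0.0226932
taper = 81 mm * 0.0226932 = 1.8381 mm

Answer: 1.8381 mm


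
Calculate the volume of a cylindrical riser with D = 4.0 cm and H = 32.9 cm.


Formula: V = pi * (D/2)^2 * H  (cylinder volume)
Radius = D/2 = 4.0/2 = 2.0 cm
V = pi * 2.0^2 * 32.9 = 413.4336 cm^3


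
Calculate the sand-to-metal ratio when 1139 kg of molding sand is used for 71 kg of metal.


Formula: Sand-to-Metal Ratio = W_sand / W_metal
Ratio = 1139 kg / 71 kg = 16.0423

16.0423


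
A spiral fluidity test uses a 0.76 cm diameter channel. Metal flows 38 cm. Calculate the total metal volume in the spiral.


Formula: V = pi * (d/2)^2 * L  (cylinder volume)
Radius = 0.76/2 = 0.38 cm
V = pi * 0.38^2 * 38 = 17.2385 cm^3


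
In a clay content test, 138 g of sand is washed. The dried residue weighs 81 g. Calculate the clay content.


Formula: Clay% = (W_total - W_washed) / W_total * 100
Clay mass = 138 - 81 = 57 g
Clay% = 57 / 138 * 100 = 41.3043%


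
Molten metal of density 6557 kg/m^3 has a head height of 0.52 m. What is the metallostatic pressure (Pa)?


Formula: P = rho * g * h
rho * g = 6557 * 9.81 = 64324.17 N/m^3
P = 64324.17 * 0.52 = 33448.5684 Pa

Answer: 33448.5684 Pa


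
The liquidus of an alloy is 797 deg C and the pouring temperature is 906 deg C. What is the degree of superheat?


Formula: Superheat = T_pour - T_melt
Superheat = 906 - 797 = 109 deg C


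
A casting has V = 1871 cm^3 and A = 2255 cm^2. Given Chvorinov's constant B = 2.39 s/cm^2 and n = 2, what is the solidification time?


Formula: t_s = B * (V/A)^n  (Chvorinov's rule, n=2)
Modulus M = V/A = 1871/2255 = 0.829712 cm
M^2 = 0.829712^2 = 0.688422 cm^2
t_s = 2.39 * 0.688422 = 1.6453 s

1.6453 s


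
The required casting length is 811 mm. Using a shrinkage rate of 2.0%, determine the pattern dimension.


Formula: L_pattern = L_casting * (1 + shrinkage_rate/100)
Shrinkage factor = 1 + 2.0/100 = 1.02
L_pattern = 811 mm * 1.02 = 827.2200 mm

Answer: 827.2200 mm


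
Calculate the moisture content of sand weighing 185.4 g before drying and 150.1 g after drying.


Formula: MC = (W_wet - W_dry) / W_wet * 100
Water mass = 185.4 - 150.1 = 35.3 g
MC = 35.3 / 185.4 * 100 = 19.0399%

Final answer: 19.0399%


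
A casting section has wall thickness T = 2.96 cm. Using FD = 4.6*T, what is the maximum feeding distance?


Formula: FD = 4.6 * T  (riser feeding-distance rule)
FD = 4.6 * 2.96 cm = 13.6160 cm


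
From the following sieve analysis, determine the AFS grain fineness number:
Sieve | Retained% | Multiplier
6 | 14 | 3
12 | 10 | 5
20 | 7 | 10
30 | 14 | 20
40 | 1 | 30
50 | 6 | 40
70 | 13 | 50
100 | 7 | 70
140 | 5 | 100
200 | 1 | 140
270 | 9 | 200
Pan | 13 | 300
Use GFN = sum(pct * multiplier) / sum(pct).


Formula: GFN = sum(pct * multiplier) / sum(pct)
sum(pct * multiplier) = 8192
sum(pct) = 100
GFN = 8192 / 100 = 81.92


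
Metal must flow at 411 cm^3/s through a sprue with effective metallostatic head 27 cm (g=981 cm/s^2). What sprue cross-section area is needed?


Formula: v = sqrt(2*g*h), A = Q/v
Velocity: v = sqrt(2 * 981 * 27) = sqrt(52974) = 230.1608 cm/s
Sprue area: A = Q / v = 411 / 230.1608 = 1.7857 cm^2

Answer: 1.7857 cm^2


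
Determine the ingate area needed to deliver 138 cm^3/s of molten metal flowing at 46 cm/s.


Formula: A_ingate = Q / v  (continuity equation)
A = 138 cm^3/s / 46 cm/s = 3.0000 cm^2

Answer: 3.0000 cm^2


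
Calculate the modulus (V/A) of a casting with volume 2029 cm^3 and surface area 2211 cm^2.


Formula: Casting Modulus M = V / A
M = 2029 cm^3 / 2211 cm^2 = 0.9177 cm

0.9177 cm


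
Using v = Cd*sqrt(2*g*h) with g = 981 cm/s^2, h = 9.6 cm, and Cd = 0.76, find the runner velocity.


Formula: v = Cd * sqrt(2 * g * h)  (Torricelli with discharge coefficient)
2*g*h = 2 * 981 * 9.6 = 18835.2 cm^2/s^2
sqrt(18835.2) = 137.24139 cm/s
v = 0.76 * 137.24139 = 104.3035 cm/s

Answer: 104.3035 cm/s


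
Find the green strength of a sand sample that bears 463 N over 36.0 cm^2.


Formula: Compressive Strength = Force / Area
Strength = 463 N / 36.0 cm^2 = 12.8611 N/cm^2

Final answer: 12.8611 N/cm^2


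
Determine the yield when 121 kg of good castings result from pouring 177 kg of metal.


Formula: Casting Yield = (W_good / W_total) * 100
Yield = (121 kg / 177 kg) * 100 = 68.3616%

68.3616%


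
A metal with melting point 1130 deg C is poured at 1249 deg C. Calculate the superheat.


Formula: Superheat = T_pour - T_melt
Superheat = 1249 - 1130 = 119 deg C

119 deg C


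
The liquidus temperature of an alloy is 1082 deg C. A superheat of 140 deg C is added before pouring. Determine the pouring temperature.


Formula: T_pour = T_melt + Superheat
T_pour = 1082 + 140 = 1222 deg C

Answer: 1222 deg C


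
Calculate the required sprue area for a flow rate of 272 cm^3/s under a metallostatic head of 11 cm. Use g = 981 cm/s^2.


Formula: v = sqrt(2*g*h), A = Q/v
Velocity: v = sqrt(2 * 981 * 11) = sqrt(21582) = 146.9081 cm/s
Sprue area: A = Q / v = 272 / 146.9081 = 1.8515 cm^2

Answer: 1.8515 cm^2


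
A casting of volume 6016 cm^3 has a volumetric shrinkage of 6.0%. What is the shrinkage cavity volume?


Formula: V_shrink = V_casting * shrinkage_pct / 100
V_shrink = 6016 cm^3 * 6.0 / 100 = 360.9600 cm^3

360.9600 cm^3


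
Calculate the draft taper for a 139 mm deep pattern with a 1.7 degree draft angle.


Formula: taper = depth * tan(draft_angle)
tan(1.7 deg) = 0.0296793
taper = 139 mm * 0.0296793 = 4.1254 mm


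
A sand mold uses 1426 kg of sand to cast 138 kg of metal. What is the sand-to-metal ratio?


Formula: Sand-to-Metal Ratio = W_sand / W_metal
Ratio = 1426 kg / 138 kg = 10.3333


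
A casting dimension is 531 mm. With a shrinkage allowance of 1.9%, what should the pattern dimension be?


Formula: L_pattern = L_casting * (1 + shrinkage_rate/100)
Shrinkage factor = 1 + 1.9/100 = 1.019
L_pattern = 531 mm * 1.019 = 541.0890 mm

Final answer: 541.0890 mm


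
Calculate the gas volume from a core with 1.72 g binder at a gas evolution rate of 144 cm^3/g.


Formula: V_gas = W_binder * gas_evolution_rate
V = 1.72 g * 144 cm^3/g = 247.6800 cm^3

Answer: 247.6800 cm^3


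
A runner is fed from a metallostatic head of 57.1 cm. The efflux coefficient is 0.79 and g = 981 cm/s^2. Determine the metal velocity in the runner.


Formula: v = Cd * sqrt(2 * g * h)  (Torricelli with discharge coefficient)
2*g*h = 2 * 981 * 57.1 = 112030.2 cm^2/s^2
sqrt(112030.2) = 334.70913 cm/s
v = 0.79 * 334.70913 = 264.4202 cm/s

Answer: 264.4202 cm/s


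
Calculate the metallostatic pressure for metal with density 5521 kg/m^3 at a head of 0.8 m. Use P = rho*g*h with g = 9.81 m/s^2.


Formula: P = rho * g * h
rho * g = 5521 * 9.81 = 54161.01 N/m^3
P = 54161.01 * 0.8 = 43328.8080 Pa

43328.8080 Pa


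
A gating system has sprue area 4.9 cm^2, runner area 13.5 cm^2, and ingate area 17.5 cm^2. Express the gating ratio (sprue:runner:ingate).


Sprue:Runner:Ingate = 1 : 13.5/4.9 : 17.5/4.9 = 1:2.76:3.57

Final answer: 1:2.76:3.57


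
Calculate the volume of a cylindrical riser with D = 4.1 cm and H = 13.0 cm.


Formula: V = pi * (D/2)^2 * H  (cylinder volume)
Radius = D/2 = 4.1/2 = 2.05 cm
V = pi * 2.05^2 * 13.0 = 171.6331 cm^3


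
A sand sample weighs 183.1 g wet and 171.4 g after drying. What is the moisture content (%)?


Formula: MC = (W_wet - W_dry) / W_wet * 100
Water mass = 183.1 - 171.4 = 11.7 g
MC = 11.7 / 183.1 * 100 = 6.3900%

Final answer: 6.3900%


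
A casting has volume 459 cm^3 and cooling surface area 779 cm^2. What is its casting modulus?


Formula: Casting Modulus M = V / A
M = 459 cm^3 / 779 cm^2 = 0.5892 cm

0.5892 cm


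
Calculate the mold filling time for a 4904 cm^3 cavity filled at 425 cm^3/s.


Formula: t_fill = V_mold / Q_flow
t = 4904 cm^3 / 425 cm^3/s = 11.5388 s

Final answer: 11.5388 s


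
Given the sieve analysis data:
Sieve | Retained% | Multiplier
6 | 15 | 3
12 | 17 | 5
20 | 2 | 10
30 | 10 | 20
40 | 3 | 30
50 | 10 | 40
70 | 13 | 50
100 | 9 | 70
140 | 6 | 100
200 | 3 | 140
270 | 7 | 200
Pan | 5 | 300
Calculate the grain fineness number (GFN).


Formula: GFN = sum(pct * multiplier) / sum(pct)
sum(pct * multiplier) = 6040
sum(pct) = 100
GFN = 6040 / 100 = 60.40

Final answer: 60.40


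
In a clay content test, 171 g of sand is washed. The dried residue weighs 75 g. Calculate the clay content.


Formula: Clay% = (W_total - W_washed) / W_total * 100
Clay mass = 171 - 75 = 96 g
Clay% = 96 / 171 * 100 = 56.1404%

Final answer: 56.1404%


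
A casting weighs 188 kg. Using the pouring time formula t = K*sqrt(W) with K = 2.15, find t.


Formula: t = K * sqrt(W)
sqrt(W) = sqrt(188) = 13.71131
t = 2.15 * 13.71131 = 29.4793 s

Answer: 29.4793 s


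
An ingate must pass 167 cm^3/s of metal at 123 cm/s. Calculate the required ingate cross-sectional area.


Formula: A_ingate = Q / v  (continuity equation)
A = 167 cm^3/s / 123 cm/s = 1.3577 cm^2


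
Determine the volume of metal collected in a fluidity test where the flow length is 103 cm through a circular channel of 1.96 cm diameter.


Formula: V = pi * (d/2)^2 * L  (cylinder volume)
Radius = 1.96/2 = 0.98 cm
V = pi * 0.98^2 * 103 = 310.7701 cm^3

Final answer: 310.7701 cm^3


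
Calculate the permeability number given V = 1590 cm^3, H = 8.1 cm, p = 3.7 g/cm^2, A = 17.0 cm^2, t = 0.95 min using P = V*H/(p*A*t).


Formula: Permeability Number P = (V * H) / (p * A * t)
Numerator: V * H = 1590 * 8.1 = 12879.0
Denominator: p * A * t = 3.7 * 17.0 * 0.95 = 59.755
P = 12879.0 / 59.755 = 215.5301

215.5301


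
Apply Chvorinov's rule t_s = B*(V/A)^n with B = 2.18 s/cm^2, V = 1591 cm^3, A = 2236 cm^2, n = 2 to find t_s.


Formula: t_s = B * (V/A)^n  (Chvorinov's rule, n=2)
Modulus M = V/A = 1591/2236 = 0.711538 cm
M^2 = 0.711538^2 = 0.506286 cm^2
t_s = 2.18 * 0.506286 = 1.1037 s

Answer: 1.1037 s


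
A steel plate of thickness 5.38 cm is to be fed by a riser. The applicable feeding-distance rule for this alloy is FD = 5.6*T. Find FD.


Formula: FD = 5.6 * T  (riser feeding-distance rule)
FD = 5.6 * 5.38 cm = 30.1280 cm

Answer: 30.1280 cm


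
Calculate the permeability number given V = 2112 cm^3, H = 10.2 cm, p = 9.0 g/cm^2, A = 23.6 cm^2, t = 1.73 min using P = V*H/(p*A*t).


Formula: Permeability Number P = (V * H) / (p * A * t)
Numerator: V * H = 2112 * 10.2 = 21542.4
Denominator: p * A * t = 9.0 * 23.6 * 1.73 = 367.452
P = 21542.4 / 367.452 = 58.6264

Answer: 58.6264


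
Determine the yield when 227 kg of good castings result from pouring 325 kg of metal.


Formula: Casting Yield = (W_good / W_total) * 100
Yield = (227 kg / 325 kg) * 100 = 69.8462%

69.8462%


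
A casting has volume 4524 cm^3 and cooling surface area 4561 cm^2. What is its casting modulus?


Formula: Casting Modulus M = V / A
M = 4524 cm^3 / 4561 cm^2 = 0.9919 cm


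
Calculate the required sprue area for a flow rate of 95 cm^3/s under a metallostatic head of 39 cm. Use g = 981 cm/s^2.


Formula: v = sqrt(2*g*h), A = Q/v
Velocity: v = sqrt(2 * 981 * 39) = sqrt(76518) = 276.6189 cm/s
Sprue area: A = Q / v = 95 / 276.6189 = 0.3434 cm^2

0.3434 cm^2


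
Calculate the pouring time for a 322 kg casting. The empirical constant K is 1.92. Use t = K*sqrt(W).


Formula: t = K * sqrt(W)
sqrt(W) = sqrt(322) = 17.94436
t = 1.92 * 17.94436 = 34.4532 s

Answer: 34.4532 s


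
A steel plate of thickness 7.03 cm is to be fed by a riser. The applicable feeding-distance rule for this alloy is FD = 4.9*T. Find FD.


Formula: FD = 4.9 * T  (riser feeding-distance rule)
FD = 4.9 * 7.03 cm = 34.4470 cm

Answer: 34.4470 cm


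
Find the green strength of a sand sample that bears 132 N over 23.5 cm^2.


Formula: Compressive Strength = Force / Area
Strength = 132 N / 23.5 cm^2 = 5.6170 N/cm^2


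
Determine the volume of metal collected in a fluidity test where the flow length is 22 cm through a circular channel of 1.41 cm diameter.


Formula: V = pi * (d/2)^2 * L  (cylinder volume)
Radius = 1.41/2 = 0.705 cm
V = pi * 0.705^2 * 22 = 34.3519 cm^3


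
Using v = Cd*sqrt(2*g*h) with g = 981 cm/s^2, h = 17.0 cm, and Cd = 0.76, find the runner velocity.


Formula: v = Cd * sqrt(2 * g * h)  (Torricelli with discharge coefficient)
2*g*h = 2 * 981 * 17.0 = 33354.0 cm^2/s^2
sqrt(33354.0) = 182.63078 cm/s
v = 0.76 * 182.63078 = 138.7994 cm/s

138.7994 cm/s


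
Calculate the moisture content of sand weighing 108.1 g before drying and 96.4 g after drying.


Formula: MC = (W_wet - W_dry) / W_wet * 100
Water mass = 108.1 - 96.4 = 11.7 g
MC = 11.7 / 108.1 * 100 = 10.8233%


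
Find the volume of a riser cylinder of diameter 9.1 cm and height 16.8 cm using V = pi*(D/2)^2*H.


Formula: V = pi * (D/2)^2 * H  (cylinder volume)
Radius = D/2 = 9.1/2 = 4.55 cm
V = pi * 4.55^2 * 16.8 = 1092.6522 cm^3

Final answer: 1092.6522 cm^3


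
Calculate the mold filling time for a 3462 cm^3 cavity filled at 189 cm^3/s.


Formula: t_fill = V_mold / Q_flow
t = 3462 cm^3 / 189 cm^3/s = 18.3175 s

18.3175 s


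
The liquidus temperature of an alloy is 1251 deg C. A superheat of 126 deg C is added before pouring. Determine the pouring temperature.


Formula: T_pour = T_melt + Superheat
T_pour = 1251 + 126 = 1377 deg C

Final answer: 1377 deg C


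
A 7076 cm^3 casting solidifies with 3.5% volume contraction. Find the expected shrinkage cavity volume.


Formula: V_shrink = V_casting * shrinkage_pct / 100
V_shrink = 7076 cm^3 * 3.5 / 100 = 247.6600 cm^3

247.6600 cm^3


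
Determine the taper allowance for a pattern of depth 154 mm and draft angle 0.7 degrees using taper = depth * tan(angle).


Formula: taper = depth * tan(draft_angle)
tan(0.7 deg) = 0.0122179
taper = 154 mm * 0.0122179 = 1.8816 mm


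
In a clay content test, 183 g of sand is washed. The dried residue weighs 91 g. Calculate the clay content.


Formula: Clay% = (W_total - W_washed) / W_total * 100
Clay mass = 183 - 91 = 92 g
Clay% = 92 / 183 * 100 = 50.2732%


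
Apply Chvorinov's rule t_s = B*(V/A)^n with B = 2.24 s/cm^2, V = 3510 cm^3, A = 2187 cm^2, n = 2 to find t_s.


Formula: t_s = B * (V/A)^n  (Chvorinov's rule, n=2)
Modulus M = V/A = 3510/2187 = 1.604938 cm
M^2 = 1.604938^2 = 2.575826 cm^2
t_s = 2.24 * 2.575826 = 5.7699 s

Answer: 5.7699 s


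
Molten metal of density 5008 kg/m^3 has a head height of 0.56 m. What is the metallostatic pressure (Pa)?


Formula: P = rho * g * h
rho * g = 5008 * 9.81 = 49128.48 N/m^3
P = 49128.48 * 0.56 = 27511.9488 Pa

Answer: 27511.9488 Pa


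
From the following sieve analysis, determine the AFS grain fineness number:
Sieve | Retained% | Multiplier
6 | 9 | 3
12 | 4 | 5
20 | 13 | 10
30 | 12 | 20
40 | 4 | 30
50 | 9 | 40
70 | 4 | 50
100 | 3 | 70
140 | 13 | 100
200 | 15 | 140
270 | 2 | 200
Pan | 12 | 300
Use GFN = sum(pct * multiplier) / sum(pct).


Formula: GFN = sum(pct * multiplier) / sum(pct)
sum(pct * multiplier) = 8707
sum(pct) = 100
GFN = 8707 / 100 = 87.07


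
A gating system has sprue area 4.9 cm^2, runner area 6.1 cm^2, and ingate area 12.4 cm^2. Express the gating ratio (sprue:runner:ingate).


Sprue:Runner:Ingate = 1 : 6.1/4.9 : 12.4/4.9 = 1:1.24:2.53

Answer: 1:1.24:2.53


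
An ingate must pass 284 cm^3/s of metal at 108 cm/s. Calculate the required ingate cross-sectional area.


Formula: A_ingate = Q / v  (continuity equation)
A = 284 cm^3/s / 108 cm/s = 2.6296 cm^2

Answer: 2.6296 cm^2


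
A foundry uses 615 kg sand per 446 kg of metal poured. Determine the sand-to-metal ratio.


Formula: Sand-to-Metal Ratio = W_sand / W_metal
Ratio = 615 kg / 446 kg = 1.3789

Answer: 1.3789


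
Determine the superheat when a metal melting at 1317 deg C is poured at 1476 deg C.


Formula: Superheat = T_pour - T_melt
Superheat = 1476 - 1317 = 159 deg C


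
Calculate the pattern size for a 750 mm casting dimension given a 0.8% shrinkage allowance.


Formula: L_pattern = L_casting * (1 + shrinkage_rate/100)
Shrinkage factor = 1 + 0.8/100 = 1.008
L_pattern = 750 mm * 1.008 = 756.0000 mm


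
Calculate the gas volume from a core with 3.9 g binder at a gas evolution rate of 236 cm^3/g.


Formula: V_gas = W_binder * gas_evolution_rate
V = 3.9 g * 236 cm^3/g = 920.4000 cm^3


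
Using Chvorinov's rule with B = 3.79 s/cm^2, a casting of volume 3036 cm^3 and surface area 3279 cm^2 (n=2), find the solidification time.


Formula: t_s = B * (V/A)^n  (Chvorinov's rule, n=2)
Modulus M = V/A = 3036/3279 = 0.925892 cm
M^2 = 0.925892^2 = 0.857276 cm^2
t_s = 3.79 * 0.857276 = 3.2491 s

3.2491 s


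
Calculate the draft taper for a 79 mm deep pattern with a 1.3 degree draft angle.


Formula: taper = depth * tan(draft_angle)
tan(1.3 deg) = 0.0226932
taper = 79 mm * 0.0226932 = 1.7928 mm

Final answer: 1.7928 mm


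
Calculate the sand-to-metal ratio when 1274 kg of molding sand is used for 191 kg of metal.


Formula: Sand-to-Metal Ratio = W_sand / W_metal
Ratio = 1274 kg / 191 kg = 6.6702


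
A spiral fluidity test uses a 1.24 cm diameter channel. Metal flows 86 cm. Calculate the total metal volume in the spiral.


Formula: V = pi * (d/2)^2 * L  (cylinder volume)
Radius = 1.24/2 = 0.62 cm
V = pi * 0.62^2 * 86 = 103.8560 cm^3

Final answer: 103.8560 cm^3


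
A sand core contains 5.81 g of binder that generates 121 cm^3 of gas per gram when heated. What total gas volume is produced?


Formula: V_gas = W_binder * gas_evolution_rate
V = 5.81 g * 121 cm^3/g = 703.0100 cm^3

Answer: 703.0100 cm^3


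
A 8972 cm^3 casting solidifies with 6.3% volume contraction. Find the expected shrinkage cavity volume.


Formula: V_shrink = V_casting * shrinkage_pct / 100
V_shrink = 8972 cm^3 * 6.3 / 100 = 565.2360 cm^3

565.2360 cm^3


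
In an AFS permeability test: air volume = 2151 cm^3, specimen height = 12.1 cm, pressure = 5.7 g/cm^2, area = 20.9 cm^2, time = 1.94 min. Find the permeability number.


Formula: Permeability Number P = (V * H) / (p * A * t)
Numerator: V * H = 2151 * 12.1 = 26027.1
Denominator: p * A * t = 5.7 * 20.9 * 1.94 = 231.1122
P = 26027.1 / 231.1122 = 112.6167

Answer: 112.6167


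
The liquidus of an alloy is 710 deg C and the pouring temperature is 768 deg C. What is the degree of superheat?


Formula: Superheat = T_pour - T_melt
Superheat = 768 - 710 = 58 deg C


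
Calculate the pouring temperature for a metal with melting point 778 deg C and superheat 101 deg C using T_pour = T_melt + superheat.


Formula: T_pour = T_melt + Superheat
T_pour = 778 + 101 = 879 deg C

Final answer: 879 deg C


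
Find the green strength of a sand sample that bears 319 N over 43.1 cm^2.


Formula: Compressive Strength = Force / Area
Strength = 319 N / 43.1 cm^2 = 7.4014 N/cm^2

Final answer: 7.4014 N/cm^2


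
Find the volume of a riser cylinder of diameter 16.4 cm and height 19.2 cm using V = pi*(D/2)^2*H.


Formula: V = pi * (D/2)^2 * H  (cylinder volume)
Radius = D/2 = 16.4/2 = 8.2 cm
V = pi * 8.2^2 * 19.2 = 4055.8212 cm^3

4055.8212 cm^3
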